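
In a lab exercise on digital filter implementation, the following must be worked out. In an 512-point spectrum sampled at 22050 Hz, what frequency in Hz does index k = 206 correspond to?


Frequency of DFT bin k:
f_k = k * fs / N
    = 206 * 22050 / 512
    = 4542300 / 512
    = 8871.68 Hz

8871.68 Hz


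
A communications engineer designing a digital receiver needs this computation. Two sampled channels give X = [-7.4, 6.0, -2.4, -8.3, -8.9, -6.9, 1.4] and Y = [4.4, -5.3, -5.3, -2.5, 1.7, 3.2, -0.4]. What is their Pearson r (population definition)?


Pearson correlation coefficient (population):
r = cov(X,Y) / (std(X) * std(Y))
Mean X = -3.7857, Mean Y = -0.6
Cov(X,Y) = -12.08
Std(X) = 5.262652, Std(Y) = 3.636325
r = -0.6312

-0.6312


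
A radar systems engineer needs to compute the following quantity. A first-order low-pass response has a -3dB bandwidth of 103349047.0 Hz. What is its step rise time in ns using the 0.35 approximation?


Rise time from bandwidth relationship:
tr = 0.35 / BW
   = 0.35 / 103349047.0
   = 3.386581784e-09 s
   = 3.3866 ns

3.3866 ns


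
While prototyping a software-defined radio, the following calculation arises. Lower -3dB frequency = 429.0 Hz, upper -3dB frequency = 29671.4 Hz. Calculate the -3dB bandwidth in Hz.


Bandwidth is the difference of -3dB frequencies:
BW = f_high - f_low
   = 29671.4 - 429.0
   = 29242.4 Hz

29242.4 Hz


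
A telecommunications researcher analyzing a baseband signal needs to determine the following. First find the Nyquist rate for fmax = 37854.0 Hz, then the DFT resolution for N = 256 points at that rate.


Step 1 — Nyquist sampling rate:
fs = 2 * fmax = 2 * 37854.0 = 75708.0 Hz

Step 2 — DFT bin spacing:
df = fs / N = 75708.0 / 256 = 295.7344 Hz

295.7344 Hz


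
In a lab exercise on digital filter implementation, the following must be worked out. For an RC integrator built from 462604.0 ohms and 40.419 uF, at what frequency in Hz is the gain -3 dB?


Cutoff frequency of a first-order RC filter:
fc = 1 / (2 * pi * R * C)
C = 40.419 uF = 4.0419e-05 F
fc = 1 / (2 * pi * 462604.0 * 4.0419e-05)
   = 1 / 117.4829428025
   = 0.008512 Hz

0.008512 Hz


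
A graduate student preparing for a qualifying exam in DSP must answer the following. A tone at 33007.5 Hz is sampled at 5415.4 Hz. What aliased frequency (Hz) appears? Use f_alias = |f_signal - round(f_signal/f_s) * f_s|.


Compute the nearest integer multiple of fs to the signal:
n = round(33007.5 / 5415.4) = 6
f_alias = |33007.5 - 6 * 5415.4|
        = |33007.5 - 32492.4|
        = 515.1 Hz

515.1


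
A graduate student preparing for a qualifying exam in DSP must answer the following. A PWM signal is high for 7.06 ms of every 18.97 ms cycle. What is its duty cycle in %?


Duty cycle as a percentage:
DC = (t_on / T) * 100
   = (7.06 / 18.97) * 100
   = 0.372167 * 100
   = 37.22 %

37.22 %


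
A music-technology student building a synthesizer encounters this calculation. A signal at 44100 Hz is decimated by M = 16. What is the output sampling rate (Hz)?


Decimation reduces the sample rate:
fs_out = fs_in / M
       = 44100 / 16
       = 2756.25 Hz

2756.25 Hz


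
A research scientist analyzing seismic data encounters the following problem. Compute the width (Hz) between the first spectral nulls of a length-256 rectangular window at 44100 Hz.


Main lobe width for a rectangular window:
Width = 2 * fs / N
      = 2 * 44100 / 256
      = 88200 / 256
      = 344.531 Hz

344.531 Hz


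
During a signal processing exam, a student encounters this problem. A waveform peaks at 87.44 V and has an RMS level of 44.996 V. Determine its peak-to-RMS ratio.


Crest factor is the ratio of peak to RMS:
CF = V_peak / V_rms
   = 87.44 / 44.996
   = 1.9433

1.9433


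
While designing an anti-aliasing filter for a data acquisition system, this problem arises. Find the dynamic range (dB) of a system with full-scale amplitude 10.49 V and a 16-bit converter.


Dynamic range from full-scale to LSB:
V_min = V_max / 2^bits = 10.49 / 2^16
DR = 20 * log10(V_max / V_min)
   = 20 * log10(2^16)
   = 20 * 16 * log10(2)
   = 96.33 dB

96.33 dB


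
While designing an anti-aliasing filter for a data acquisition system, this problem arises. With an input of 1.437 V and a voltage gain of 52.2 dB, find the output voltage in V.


Output voltage from dB gain:
V_out = V_in * 10^(gain_dB / 20)
      = 1.437 * 10^(52.2 / 20)
      = 1.437 * 407.380278
      = 585.4055 V

585.4055 V


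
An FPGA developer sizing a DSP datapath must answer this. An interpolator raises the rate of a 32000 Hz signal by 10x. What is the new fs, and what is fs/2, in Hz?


Step 1 — output sample rate after interpolation by L:
fs_out = L * fs_in = 10 * 32000 = 320000 Hz

Step 2 — Nyquist frequency of the output stream:
f_Nyq = fs_out / 2 = 320000 / 2 = 160000.0 Hz

fs_out = 320000 Hz; f_Nyquist = 160000.0 Hz


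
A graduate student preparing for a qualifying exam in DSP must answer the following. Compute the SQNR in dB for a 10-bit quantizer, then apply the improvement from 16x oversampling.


Step 1 — baseline SQNR at Nyquist:
SQNR_base = 6.02*N + 1.76
          = 6.02*10 + 1.76
          = 61.96 dB

Step 2 — oversampling processing gain:
G = 10*log10(OSR) = 10*log10(16) = 12.04 dB

Step 3 — total:
SQNR_total = 61.96 + 12.04 = 74.0 dB

Base SQNR = 61.96 dB; oversampled SQNR = 74.0 dB


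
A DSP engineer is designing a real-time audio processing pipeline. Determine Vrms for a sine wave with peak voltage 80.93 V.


RMS voltage for a sinusoidal waveform:
V_rms = V_peak / sqrt(2)
      = 80.93 / 1.414214
      = 57.226 V

57.226 V


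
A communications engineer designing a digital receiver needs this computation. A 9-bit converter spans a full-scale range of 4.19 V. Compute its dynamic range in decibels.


Dynamic range from full-scale to LSB:
V_min = V_max / 2^bits = 4.19 / 2^9
DR = 20 * log10(V_max / V_min)
   = 20 * log10(2^9)
   = 20 * 9 * log10(2)
   = 54.19 dB

54.19 dB


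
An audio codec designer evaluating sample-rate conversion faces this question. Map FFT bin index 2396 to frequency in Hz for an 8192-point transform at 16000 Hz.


Frequency of DFT bin k:
f_k = k * fs / N
    = 2396 * 16000 / 8192
    = 38336000 / 8192
    = 4679.688 Hz

4679.688 Hz


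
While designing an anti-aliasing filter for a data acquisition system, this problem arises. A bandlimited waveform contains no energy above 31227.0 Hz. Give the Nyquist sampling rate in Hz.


The Nyquist rate is twice the maximum frequency component.
fs_min = 2 * fmax
      = 2 * 31227.0
      = 62454.0 Hz

62454.0


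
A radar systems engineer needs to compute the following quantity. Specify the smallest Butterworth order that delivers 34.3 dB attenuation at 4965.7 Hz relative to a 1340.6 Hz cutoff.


Butterworth filter order formula:
n = log10(10^(A/10) - 1) / (2 * log10(f_stop/f_pass))
10^(34.3/10) - 1 = 2690.5348
f_stop/f_pass = 4965.7 / 1340.6 = 3.7041
n = 3.0156 -> ceil = 4

4


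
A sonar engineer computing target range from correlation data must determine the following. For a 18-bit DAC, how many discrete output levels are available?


Number of quantization levels = 2^N
= 2^18
= 262144

262144


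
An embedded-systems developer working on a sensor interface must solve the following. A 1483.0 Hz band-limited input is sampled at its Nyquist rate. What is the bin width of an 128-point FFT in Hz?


Step 1 — Nyquist sampling rate:
fs = 2 * fmax = 2 * 1483.0 = 2966.0 Hz

Step 2 — DFT bin spacing:
df = fs / N = 2966.0 / 128 = 23.1719 Hz

23.1719 Hz


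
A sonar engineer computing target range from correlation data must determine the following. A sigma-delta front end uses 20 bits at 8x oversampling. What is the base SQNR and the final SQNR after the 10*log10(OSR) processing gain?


Step 1 — baseline SQNR at Nyquist:
SQNR_base = 6.02*N + 1.76
          = 6.02*20 + 1.76
          = 122.16 dB

Step 2 — oversampling processing gain:
G = 10*log10(OSR) = 10*log10(8) = 9.03 dB

Step 3 — total:
SQNR_total = 122.16 + 9.03 = 131.19 dB

Base SQNR = 122.16 dB; oversampled SQNR = 131.19 dB


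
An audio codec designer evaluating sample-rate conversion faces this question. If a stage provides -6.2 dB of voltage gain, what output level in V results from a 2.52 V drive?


Output voltage from dB gain:
V_out = V_in * 10^(gain_dB / 20)
      = 2.52 * 10^(-6.2 / 20)
      = 2.52 * 0.489779
      = 1.2342 V

1.2342 V


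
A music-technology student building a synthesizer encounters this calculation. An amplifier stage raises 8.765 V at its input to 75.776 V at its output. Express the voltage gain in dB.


Voltage gain in dB:
G = 20 * log10(Vout / Vin)
  = 20 * log10(75.776 / 8.765)
  = 20 * log10(8.645294)
  = 20 * 0.93678
  = 18.74 dB

18.74 dB


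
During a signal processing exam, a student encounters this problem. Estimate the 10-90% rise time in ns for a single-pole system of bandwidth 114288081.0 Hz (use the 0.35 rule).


Rise time from bandwidth relationship:
tr = 0.35 / BW
   = 0.35 / 114288081.0
   = 3.062436581e-09 s
   = 3.0624 ns

3.0624 ns


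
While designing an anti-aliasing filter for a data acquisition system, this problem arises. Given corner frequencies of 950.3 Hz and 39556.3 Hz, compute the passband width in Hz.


Bandwidth is the difference of -3dB frequencies:
BW = f_high - f_low
   = 39556.3 - 950.3
   = 38606.0 Hz

38606.0 Hz


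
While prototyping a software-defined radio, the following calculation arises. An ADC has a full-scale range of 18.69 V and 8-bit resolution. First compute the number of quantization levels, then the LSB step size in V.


Step 1 — number of quantization levels:
L = 2^N = 2^8 = 256

Step 2 — LSB step size:
delta = Vfs / L
      = 18.69 / 256
      = 0.07300781 V

Levels = 256; step size = 0.07300781 V


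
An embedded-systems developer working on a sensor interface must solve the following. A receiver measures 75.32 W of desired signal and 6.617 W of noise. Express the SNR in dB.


SNR in decibels:
SNR = 10 * log10(Ps / Pn)
    = 10 * log10(75.32 / 6.617)
    = 10 * log10(11.3828)
    = 10 * 1.0562
    = 10.56 dB

10.56 dB


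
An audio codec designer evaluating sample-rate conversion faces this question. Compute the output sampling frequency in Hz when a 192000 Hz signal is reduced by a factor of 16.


Decimation reduces the sample rate:
fs_out = fs_in / M
       = 192000 / 16
       = 12000.0 Hz

12000.0 Hz


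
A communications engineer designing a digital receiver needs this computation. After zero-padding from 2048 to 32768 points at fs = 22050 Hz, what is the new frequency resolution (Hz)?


Frequency resolution after zero-padding:
N_padded = 2048 * 16 = 32768
df = fs / N_padded
   = 22050 / 32768
   = 0.6729 Hz

0.6729 Hz


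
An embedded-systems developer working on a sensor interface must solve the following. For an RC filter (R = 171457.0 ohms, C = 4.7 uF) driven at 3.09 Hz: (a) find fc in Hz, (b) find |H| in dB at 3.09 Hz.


Step 1 — cutoff frequency:
fc = 1 / (2*pi*R*C)
C = 4.7 uF = 4.7e-06 F
fc = 1 / (2*pi*171457.0*4.7e-06)
   = 0.1975 Hz

Step 2 — magnitude at f = 3.09 Hz:
|H(f)| = 1 / sqrt(1 + (f/fc)^2)
f/fc = 3.09 / 0.1975 = 15.64557
|H| = 1 / sqrt(1 + 244.783861) = 0.0637857
|H|_dB = 20*log10(0.0637857) = -23.91 dB

fc = 0.1975 Hz; |H(3.09 Hz)| = -23.91 dB


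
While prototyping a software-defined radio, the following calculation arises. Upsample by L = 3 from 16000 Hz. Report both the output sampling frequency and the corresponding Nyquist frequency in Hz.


Step 1 — output sample rate after interpolation by L:
fs_out = L * fs_in = 3 * 16000 = 48000 Hz

Step 2 — Nyquist frequency of the output stream:
f_Nyq = fs_out / 2 = 48000 / 2 = 24000.0 Hz

fs_out = 48000 Hz; f_Nyquist = 24000.0 Hz


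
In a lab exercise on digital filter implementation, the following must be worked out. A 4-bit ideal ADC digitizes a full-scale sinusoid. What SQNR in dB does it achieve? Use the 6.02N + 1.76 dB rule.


Theoretical SNR for a full-scale sinusoid:
SNR = 6.02 * N + 1.76
    = 6.02 * 4 + 1.76
    = 24.08 + 1.76
    = 25.84 dB

25.84 dB


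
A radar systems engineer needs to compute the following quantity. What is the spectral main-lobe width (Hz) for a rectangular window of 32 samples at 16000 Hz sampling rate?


Main lobe width for a rectangular window:
Width = 2 * fs / N
      = 2 * 16000 / 32
      = 32000 / 32
      = 1000.0 Hz

1000.0 Hz


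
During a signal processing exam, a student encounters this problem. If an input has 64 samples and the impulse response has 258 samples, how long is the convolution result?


Linear convolution output length:
L = N + M - 1
  = 64 + 258 - 1
  = 321 samples

321


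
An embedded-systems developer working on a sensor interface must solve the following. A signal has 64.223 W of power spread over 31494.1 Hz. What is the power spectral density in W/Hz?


Power spectral density:
PSD = P / BW
    = 64.223 / 31494.1
    = 0.00203921 W/Hz

0.00203921 W/Hz


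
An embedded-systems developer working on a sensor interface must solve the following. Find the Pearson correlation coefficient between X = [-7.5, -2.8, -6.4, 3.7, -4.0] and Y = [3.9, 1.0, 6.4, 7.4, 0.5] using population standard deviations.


Pearson correlation coefficient (population):
r = cov(X,Y) / (std(X) * std(Y))
Mean X = -3.4, Mean Y = 3.84
Cov(X,Y) = 3.53
Std(X) = 3.922754, Std(Y) = 2.773157
r = 0.3245

0.3245


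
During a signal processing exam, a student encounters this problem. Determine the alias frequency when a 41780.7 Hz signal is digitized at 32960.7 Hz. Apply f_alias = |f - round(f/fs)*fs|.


Compute the nearest integer multiple of fs to the signal:
n = round(41780.7 / 32960.7) = 1
f_alias = |41780.7 - 1 * 32960.7|
        = |41780.7 - 32960.7|
        = 8820.0 Hz

8820.0


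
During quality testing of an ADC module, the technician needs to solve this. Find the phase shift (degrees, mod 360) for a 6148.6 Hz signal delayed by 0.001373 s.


Phase shift from frequency and time delay:
phi = 360 * f * t_delay
    = 360 * 6148.6 * 0.001373
    = 3039.13 degrees
    mod 360 = 159.13 degrees

159.13 degrees


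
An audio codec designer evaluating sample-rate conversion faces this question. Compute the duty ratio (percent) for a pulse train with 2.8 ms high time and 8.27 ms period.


Duty cycle as a percentage:
DC = (t_on / T) * 100
   = (2.8 / 8.27) * 100
   = 0.338573 * 100
   = 33.86 %

33.86 %


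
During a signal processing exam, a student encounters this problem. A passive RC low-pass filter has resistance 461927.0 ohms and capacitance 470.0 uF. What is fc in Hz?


Cutoff frequency of a first-order RC filter:
fc = 1 / (2 * pi * R * C)
C = 470.0 uF = 0.00047 F
fc = 1 / (2 * pi * 461927.0 * 0.00047)
   = 1 / 1364.1152815131
   = 0.000733 Hz

0.000733 Hz


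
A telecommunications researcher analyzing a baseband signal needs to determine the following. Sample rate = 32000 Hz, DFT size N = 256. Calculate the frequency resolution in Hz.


DFT frequency resolution:
df = fs / N
   = 32000 / 256
   = 125.0 Hz

125.0 Hz


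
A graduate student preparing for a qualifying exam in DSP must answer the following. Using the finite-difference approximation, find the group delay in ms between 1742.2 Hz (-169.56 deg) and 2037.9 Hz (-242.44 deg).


Group delay from phase difference:
tau = -d(phi)/d(omega)
d(phi) = -72.88 deg = -1.271996 rad
d(omega) = 2*pi*(2037.9 - 1742.2) = 1857.9379 rad/s
tau = -(-1.271996) / 1857.9379
    = 0.6846 ms

0.6846 ms


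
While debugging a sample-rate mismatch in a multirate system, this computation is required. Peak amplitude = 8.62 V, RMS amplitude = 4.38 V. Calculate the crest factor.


Crest factor is the ratio of peak to RMS:
CF = V_peak / V_rms
   = 8.62 / 4.38
   = 1.968

1.968


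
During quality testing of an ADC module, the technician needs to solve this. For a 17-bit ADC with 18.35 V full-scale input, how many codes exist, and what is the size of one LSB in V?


Step 1 — number of quantization levels:
L = 2^N = 2^17 = 131072

Step 2 — LSB step size:
delta = Vfs / L
      = 18.35 / 131072
      = 0.00014 V

Levels = 131072; step size = 0.00014 V


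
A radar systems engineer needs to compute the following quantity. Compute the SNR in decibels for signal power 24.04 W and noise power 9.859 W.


SNR in decibels:
SNR = 10 * log10(Ps / Pn)
    = 10 * log10(24.04 / 9.859)
    = 10 * log10(2.4384)
    = 10 * 0.3871
    = 3.87 dB

3.87 dB


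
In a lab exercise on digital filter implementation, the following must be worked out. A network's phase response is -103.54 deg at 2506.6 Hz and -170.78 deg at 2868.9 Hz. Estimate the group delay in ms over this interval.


Group delay from phase difference:
tau = -d(phi)/d(omega)
d(phi) = -67.24 deg = -1.173559 rad
d(omega) = 2*pi*(2868.9 - 2506.6) = 2276.398 rad/s
tau = -(-1.173559) / 2276.398
    = 0.5155 ms

0.5155 ms


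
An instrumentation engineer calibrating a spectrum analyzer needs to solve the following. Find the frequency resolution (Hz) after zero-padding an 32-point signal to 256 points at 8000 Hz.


Frequency resolution after zero-padding:
N_padded = 32 * 8 = 256
df = fs / N_padded
   = 8000 / 256
   = 31.25 Hz

31.25 Hz


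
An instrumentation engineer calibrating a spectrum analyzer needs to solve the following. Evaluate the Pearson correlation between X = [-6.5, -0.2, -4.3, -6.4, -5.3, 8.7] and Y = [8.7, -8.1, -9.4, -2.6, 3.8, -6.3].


Pearson correlation coefficient (population):
r = cov(X,Y) / (std(X) * std(Y))
Mean X = -2.3333, Mean Y = -2.3167
Cov(X,Y) = -17.542222
Std(X) = 5.367391, Std(Y) = 6.561864
r = -0.4981

-0.4981


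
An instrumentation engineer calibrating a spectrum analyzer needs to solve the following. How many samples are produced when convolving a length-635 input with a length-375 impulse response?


Linear convolution output length:
L = N + M - 1
  = 635 + 375 - 1
  = 1009 samples

1009


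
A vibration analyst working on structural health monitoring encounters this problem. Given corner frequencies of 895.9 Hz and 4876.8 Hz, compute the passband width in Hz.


Bandwidth is the difference of -3dB frequencies:
BW = f_high - f_low
   = 4876.8 - 895.9
   = 3980.9 Hz

3980.9 Hz


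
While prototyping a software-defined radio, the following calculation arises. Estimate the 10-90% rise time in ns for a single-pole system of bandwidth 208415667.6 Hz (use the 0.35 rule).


Rise time from bandwidth relationship:
tr = 0.35 / BW
   = 0.35 / 208415667.6
   = 1.679336319e-09 s
   = 1.6793 ns

1.6793 ns


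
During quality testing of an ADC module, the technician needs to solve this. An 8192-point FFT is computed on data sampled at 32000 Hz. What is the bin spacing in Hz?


DFT frequency resolution:
df = fs / N
   = 32000 / 8192
   = 3.9062 Hz

3.9062 Hz


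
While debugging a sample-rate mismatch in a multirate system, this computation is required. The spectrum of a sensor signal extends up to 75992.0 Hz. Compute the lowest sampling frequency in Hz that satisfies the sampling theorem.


The Nyquist rate is twice the maximum frequency component.
fs_min = 2 * fmax
      = 2 * 75992.0
      = 151984.0 Hz

151984.0


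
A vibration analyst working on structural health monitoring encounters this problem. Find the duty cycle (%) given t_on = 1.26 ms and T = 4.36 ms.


Duty cycle as a percentage:
DC = (t_on / T) * 100
   = (1.26 / 4.36) * 100
   = 0.288991 * 100
   = 28.9 %

28.9 %


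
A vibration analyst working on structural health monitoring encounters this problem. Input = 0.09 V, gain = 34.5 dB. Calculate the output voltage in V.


Output voltage from dB gain:
V_out = V_in * 10^(gain_dB / 20)
      = 0.09 * 10^(34.5 / 20)
      = 0.09 * 53.088444
      = 4.778 V

4.778 V


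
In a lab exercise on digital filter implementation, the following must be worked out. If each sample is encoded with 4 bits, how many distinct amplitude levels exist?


Number of quantization levels = 2^N
= 2^4
= 16

16


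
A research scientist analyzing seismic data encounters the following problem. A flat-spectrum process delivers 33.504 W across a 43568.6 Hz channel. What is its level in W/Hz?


Power spectral density:
PSD = P / BW
    = 33.504 / 43568.6
    = 0.00076899 W/Hz

0.00076899 W/Hz


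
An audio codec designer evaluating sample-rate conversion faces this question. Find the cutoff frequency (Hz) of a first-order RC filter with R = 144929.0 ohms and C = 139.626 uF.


Cutoff frequency of a first-order RC filter:
fc = 1 / (2 * pi * R * C)
C = 139.626 uF = 0.000139626 F
fc = 1 / (2 * pi * 144929.0 * 0.000139626)
   = 1 / 127.14563657829
   = 0.007865 Hz

0.007865 Hz


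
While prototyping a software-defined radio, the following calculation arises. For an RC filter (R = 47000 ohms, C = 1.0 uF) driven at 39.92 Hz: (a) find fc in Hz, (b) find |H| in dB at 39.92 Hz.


Step 1 — cutoff frequency:
fc = 1 / (2*pi*R*C)
C = 1.0 uF = 1e-06 F
fc = 1 / (2*pi*47000*1e-06)
   = 3.38628 Hz

Step 2 — magnitude at f = 39.92 Hz:
|H(f)| = 1 / sqrt(1 + (f/fc)^2)
f/fc = 39.92 / 3.38628 = 11.788748
|H| = 1 / sqrt(1 + 138.974579) = 0.0845231
|H|_dB = 20*log10(0.0845231) = -21.46 dB

fc = 3.38628 Hz; |H(39.92 Hz)| = -21.46 dB


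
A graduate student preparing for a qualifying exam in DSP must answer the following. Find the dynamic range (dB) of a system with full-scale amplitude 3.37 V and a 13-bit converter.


Dynamic range from full-scale to LSB:
V_min = V_max / 2^bits = 3.37 / 2^13
DR = 20 * log10(V_max / V_min)
   = 20 * log10(2^13)
   = 20 * 13 * log10(2)
   = 78.27 dB

78.27 dB


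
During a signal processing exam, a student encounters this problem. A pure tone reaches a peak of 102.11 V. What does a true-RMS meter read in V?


RMS voltage for a sinusoidal waveform:
V_rms = V_peak / sqrt(2)
      = 102.11 / 1.414214
      = 72.203 V

72.203 V


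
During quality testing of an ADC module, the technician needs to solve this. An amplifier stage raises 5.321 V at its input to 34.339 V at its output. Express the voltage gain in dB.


Voltage gain in dB:
G = 20 * log10(Vout / Vin)
  = 20 * log10(34.339 / 5.321)
  = 20 * log10(6.453486)
  = 20 * 0.809794
  = 16.2 dB

16.2 dB


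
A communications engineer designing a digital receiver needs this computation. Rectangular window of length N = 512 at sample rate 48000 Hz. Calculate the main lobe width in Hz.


Main lobe width for a rectangular window:
Width = 2 * fs / N
      = 2 * 48000 / 512
      = 96000 / 512
      = 187.5 Hz

187.5 Hz


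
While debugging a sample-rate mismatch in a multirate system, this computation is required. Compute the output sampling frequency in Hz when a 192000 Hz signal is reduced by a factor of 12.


Decimation reduces the sample rate:
fs_out = fs_in / M
       = 192000 / 12
       = 16000.0 Hz

16000.0 Hz


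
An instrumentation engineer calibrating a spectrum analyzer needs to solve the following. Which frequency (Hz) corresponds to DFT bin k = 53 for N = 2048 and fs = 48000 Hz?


Frequency of DFT bin k:
f_k = k * fs / N
    = 53 * 48000 / 2048
    = 2544000 / 2048
    = 1242.188 Hz

1242.188 Hz


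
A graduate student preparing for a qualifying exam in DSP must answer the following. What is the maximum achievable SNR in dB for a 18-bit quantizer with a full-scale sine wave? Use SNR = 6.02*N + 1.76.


Theoretical SNR for a full-scale sinusoid:
SNR = 6.02 * N + 1.76
    = 6.02 * 18 + 1.76
    = 108.36 + 1.76
    = 110.12 dB

110.12 dB


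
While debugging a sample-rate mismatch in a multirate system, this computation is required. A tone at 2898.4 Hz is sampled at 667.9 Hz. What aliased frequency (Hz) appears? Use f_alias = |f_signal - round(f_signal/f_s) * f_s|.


Compute the nearest integer multiple of fs to the signal:
n = round(2898.4 / 667.9) = 4
f_alias = |2898.4 - 4 * 667.9|
        = |2898.4 - 2671.6|
        = 226.8 Hz

226.8


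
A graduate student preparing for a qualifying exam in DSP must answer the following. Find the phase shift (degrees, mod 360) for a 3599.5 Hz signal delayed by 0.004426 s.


Phase shift from frequency and time delay:
phi = 360 * f * t_delay
    = 360 * 3599.5 * 0.004426
    = 5735.3 degrees
    mod 360 = 335.3 degrees

335.3 degrees


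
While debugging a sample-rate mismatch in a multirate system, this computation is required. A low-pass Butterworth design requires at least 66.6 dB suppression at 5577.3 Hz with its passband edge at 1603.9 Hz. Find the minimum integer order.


Butterworth filter order formula:
n = log10(10^(A/10) - 1) / (2 * log10(f_stop/f_pass))
10^(66.6/10) - 1 = 4570880.8961
f_stop/f_pass = 5577.3 / 1603.9 = 3.4773
n = 6.1525 -> ceil = 7

7


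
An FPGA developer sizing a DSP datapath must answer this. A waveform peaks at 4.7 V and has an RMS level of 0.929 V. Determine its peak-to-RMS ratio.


Crest factor is the ratio of peak to RMS:
CF = V_peak / V_rms
   = 4.7 / 0.929
   = 5.0592

5.0592


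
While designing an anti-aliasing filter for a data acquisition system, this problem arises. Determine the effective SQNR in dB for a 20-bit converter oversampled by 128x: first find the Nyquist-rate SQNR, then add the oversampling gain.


Step 1 — baseline SQNR at Nyquist:
SQNR_base = 6.02*N + 1.76
          = 6.02*20 + 1.76
          = 122.16 dB

Step 2 — oversampling processing gain:
G = 10*log10(OSR) = 10*log10(128) = 21.07 dB

Step 3 — total:
SQNR_total = 122.16 + 21.07 = 143.23 dB

Base SQNR = 122.16 dB; oversampled SQNR = 143.23 dB


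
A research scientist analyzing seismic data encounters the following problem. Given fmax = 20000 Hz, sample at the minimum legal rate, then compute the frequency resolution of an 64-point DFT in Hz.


Step 1 — Nyquist sampling rate:
fs = 2 * fmax = 2 * 20000 = 40000 Hz

Step 2 — DFT bin spacing:
df = fs / N = 40000 / 64 = 625.0 Hz

625.0 Hz


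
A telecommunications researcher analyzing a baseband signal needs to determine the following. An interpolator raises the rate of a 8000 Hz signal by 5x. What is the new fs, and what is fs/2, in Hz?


Step 1 — output sample rate after interpolation by L:
fs_out = L * fs_in = 5 * 8000 = 40000 Hz

Step 2 — Nyquist frequency of the output stream:
f_Nyq = fs_out / 2 = 40000 / 2 = 20000.0 Hz

fs_out = 40000 Hz; f_Nyquist = 20000.0 Hz


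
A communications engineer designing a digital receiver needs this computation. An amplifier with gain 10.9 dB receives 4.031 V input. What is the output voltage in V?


Output voltage from dB gain:
V_out = V_in * 10^(gain_dB / 20)
      = 4.031 * 10^(10.9 / 20)
      = 4.031 * 3.507519
      = 14.1388 V

14.1388 V


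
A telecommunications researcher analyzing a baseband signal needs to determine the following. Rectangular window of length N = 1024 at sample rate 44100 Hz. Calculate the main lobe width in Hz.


Main lobe width for a rectangular window:
Width = 2 * fs / N
      = 2 * 44100 / 1024
      = 88200 / 1024
      = 86.133 Hz

86.133 Hz


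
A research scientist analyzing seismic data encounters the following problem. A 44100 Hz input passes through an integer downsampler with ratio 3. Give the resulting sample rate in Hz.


Decimation reduces the sample rate:
fs_out = fs_in / M
       = 44100 / 3
       = 14700.0 Hz

14700.0 Hz


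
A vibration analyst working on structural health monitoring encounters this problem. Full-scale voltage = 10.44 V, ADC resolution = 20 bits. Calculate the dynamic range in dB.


Dynamic range from full-scale to LSB:
V_min = V_max / 2^bits = 10.44 / 2^20
DR = 20 * log10(V_max / V_min)
   = 20 * log10(2^20)
   = 20 * 20 * log10(2)
   = 120.41 dB

120.41 dB


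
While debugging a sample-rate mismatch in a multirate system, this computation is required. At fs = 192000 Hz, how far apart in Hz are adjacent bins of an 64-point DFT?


DFT frequency resolution:
df = fs / N
   = 192000 / 64
   = 3000.0 Hz

3000.0 Hz


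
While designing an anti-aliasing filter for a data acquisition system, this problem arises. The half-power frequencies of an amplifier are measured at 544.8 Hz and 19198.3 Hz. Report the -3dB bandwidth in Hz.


Bandwidth is the difference of -3dB frequencies:
BW = f_high - f_low
   = 19198.3 - 544.8
   = 18653.5 Hz

18653.5 Hz


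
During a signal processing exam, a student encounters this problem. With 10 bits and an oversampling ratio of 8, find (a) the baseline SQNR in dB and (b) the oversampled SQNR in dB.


Step 1 — baseline SQNR at Nyquist:
SQNR_base = 6.02*N + 1.76
          = 6.02*10 + 1.76
          = 61.96 dB

Step 2 — oversampling processing gain:
G = 10*log10(OSR) = 10*log10(8) = 9.03 dB

Step 3 — total:
SQNR_total = 61.96 + 9.03 = 70.99 dB

Base SQNR = 61.96 dB; oversampled SQNR = 70.99 dB


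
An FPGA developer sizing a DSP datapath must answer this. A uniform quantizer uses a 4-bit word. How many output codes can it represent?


Number of quantization levels = 2^N
= 2^4
= 16

16


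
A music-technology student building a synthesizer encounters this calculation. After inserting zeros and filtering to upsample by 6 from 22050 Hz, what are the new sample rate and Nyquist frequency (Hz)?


Step 1 — output sample rate after interpolation by L:
fs_out = L * fs_in = 6 * 22050 = 132300 Hz

Step 2 — Nyquist frequency of the output stream:
f_Nyq = fs_out / 2 = 132300 / 2 = 66150.0 Hz

fs_out = 132300 Hz; f_Nyquist = 66150.0 Hz


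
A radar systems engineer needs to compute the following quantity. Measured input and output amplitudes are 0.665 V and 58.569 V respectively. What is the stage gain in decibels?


Voltage gain in dB:
G = 20 * log10(Vout / Vin)
  = 20 * log10(58.569 / 0.665)
  = 20 * log10(88.073684)
  = 20 * 1.944846
  = 38.9 dB

38.9 dB


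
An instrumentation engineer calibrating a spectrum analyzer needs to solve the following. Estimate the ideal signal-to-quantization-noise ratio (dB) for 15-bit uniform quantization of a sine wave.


Theoretical SNR for a full-scale sinusoid:
SNR = 6.02 * N + 1.76
    = 6.02 * 15 + 1.76
    = 90.3 + 1.76
    = 92.06 dB

92.06 dB


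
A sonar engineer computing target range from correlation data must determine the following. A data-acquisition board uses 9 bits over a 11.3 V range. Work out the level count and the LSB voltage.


Step 1 — number of quantization levels:
L = 2^N = 2^9 = 512

Step 2 — LSB step size:
delta = Vfs / L
      = 11.3 / 512
      = 0.02207031 V

Levels = 512; step size = 0.02207031 V


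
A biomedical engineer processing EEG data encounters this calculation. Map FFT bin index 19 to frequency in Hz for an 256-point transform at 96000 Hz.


Frequency of DFT bin k:
f_k = k * fs / N
    = 19 * 96000 / 256
    = 1824000 / 256
    = 7125.0 Hz

7125.0 Hz


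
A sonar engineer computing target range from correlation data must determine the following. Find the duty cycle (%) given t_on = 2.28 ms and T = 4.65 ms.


Duty cycle as a percentage:
DC = (t_on / T) * 100
   = (2.28 / 4.65) * 100
   = 0.490323 * 100
   = 49.03 %

49.03 %


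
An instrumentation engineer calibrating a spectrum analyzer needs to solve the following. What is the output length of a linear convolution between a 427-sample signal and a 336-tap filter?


Linear convolution output length:
L = N + M - 1
  = 427 + 336 - 1
  = 762 samples

762


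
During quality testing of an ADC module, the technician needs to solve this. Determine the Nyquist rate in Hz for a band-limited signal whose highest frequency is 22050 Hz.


The Nyquist rate is twice the maximum frequency component.
fs_min = 2 * fmax
      = 2 * 22050
      = 44100 Hz

44100


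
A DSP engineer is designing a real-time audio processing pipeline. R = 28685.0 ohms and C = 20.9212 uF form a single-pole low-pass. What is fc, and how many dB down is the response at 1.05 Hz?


Step 1 — cutoff frequency:
fc = 1 / (2*pi*R*C)
C = 20.9212 uF = 2.09212e-05 F
fc = 1 / (2*pi*28685.0*2.09212e-05)
   = 0.265203 Hz

Step 2 — magnitude at f = 1.05 Hz:
|H(f)| = 1 / sqrt(1 + (f/fc)^2)
f/fc = 1.05 / 0.265203 = 3.959231
|H| = 1 / sqrt(1 + 15.67551) = 0.244884
|H|_dB = 20*log10(0.244884) = -12.22 dB

fc = 0.265203 Hz; |H(1.05 Hz)| = -12.22 dB


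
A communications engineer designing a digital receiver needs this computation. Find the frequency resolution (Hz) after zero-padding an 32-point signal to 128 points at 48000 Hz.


Frequency resolution after zero-padding:
N_padded = 32 * 4 = 128
df = fs / N_padded
   = 48000 / 128
   = 375.0 Hz

375.0 Hz


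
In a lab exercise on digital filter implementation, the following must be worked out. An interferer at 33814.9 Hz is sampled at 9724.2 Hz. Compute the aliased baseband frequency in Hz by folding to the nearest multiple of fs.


Compute the nearest integer multiple of fs to the signal:
n = round(33814.9 / 9724.2) = 3
f_alias = |33814.9 - 3 * 9724.2|
        = |33814.9 - 29172.6|
        = 4642.3 Hz

4642.3


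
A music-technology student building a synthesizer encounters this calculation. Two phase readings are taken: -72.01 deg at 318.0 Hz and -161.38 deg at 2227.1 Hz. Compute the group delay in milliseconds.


Group delay from phase difference:
tau = -d(phi)/d(omega)
d(phi) = -89.37 deg = -1.559801 rad
d(omega) = 2*pi*(2227.1 - 318.0) = 11995.2291 rad/s
tau = -(-1.559801) / 11995.2291
    = 0.13 ms

0.13 ms


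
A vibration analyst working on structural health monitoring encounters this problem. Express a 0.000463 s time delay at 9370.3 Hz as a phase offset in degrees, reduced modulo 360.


Phase shift from frequency and time delay:
phi = 360 * f * t_delay
    = 360 * 9370.3 * 0.000463
    = 1561.84 degrees
    mod 360 = 121.84 degrees

121.84 degrees


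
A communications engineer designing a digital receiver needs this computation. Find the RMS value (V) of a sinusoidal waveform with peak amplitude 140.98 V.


RMS voltage for a sinusoidal waveform:
V_rms = V_peak / sqrt(2)
      = 140.98 / 1.414214
      = 99.688 V

99.688 V


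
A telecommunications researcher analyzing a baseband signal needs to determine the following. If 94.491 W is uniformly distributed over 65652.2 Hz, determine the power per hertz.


Power spectral density:
PSD = P / BW
    = 94.491 / 65652.2
    = 0.00143927 W/Hz

0.00143927 W/Hz


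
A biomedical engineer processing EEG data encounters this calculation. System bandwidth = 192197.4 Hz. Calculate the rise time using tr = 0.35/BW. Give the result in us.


Rise time from bandwidth relationship:
tr = 0.35 / BW
   = 0.35 / 192197.4
   = 1.821044405e-06 s
   = 1.821 us

1.821 us


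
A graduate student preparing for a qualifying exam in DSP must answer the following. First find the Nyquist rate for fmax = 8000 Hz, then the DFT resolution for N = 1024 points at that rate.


Step 1 — Nyquist sampling rate:
fs = 2 * fmax = 2 * 8000 = 16000 Hz

Step 2 — DFT bin spacing:
df = fs / N = 16000 / 1024 = 15.625 Hz

15.625 Hz


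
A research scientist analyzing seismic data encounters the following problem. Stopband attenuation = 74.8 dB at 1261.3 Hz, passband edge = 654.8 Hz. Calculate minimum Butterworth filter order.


Butterworth filter order formula:
n = log10(10^(A/10) - 1) / (2 * log10(f_stop/f_pass))
10^(74.8/10) - 1 = 30199516.204
f_stop/f_pass = 1261.3 / 654.8 = 1.9262
n = 13.1362 -> ceil = 14

14


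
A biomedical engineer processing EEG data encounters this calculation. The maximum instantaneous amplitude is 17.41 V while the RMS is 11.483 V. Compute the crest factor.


Crest factor is the ratio of peak to RMS:
CF = V_peak / V_rms
   = 17.41 / 11.483
   = 1.5162

1.5162


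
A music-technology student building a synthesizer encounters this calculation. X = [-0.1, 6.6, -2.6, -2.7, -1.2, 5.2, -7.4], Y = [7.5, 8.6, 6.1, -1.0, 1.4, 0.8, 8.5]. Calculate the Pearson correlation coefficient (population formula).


Pearson correlation coefficient (population):
r = cov(X,Y) / (std(X) * std(Y))
Mean X = -0.3143, Mean Y = 4.5571
Cov(X,Y) = -1.077755
Std(X) = 4.474828, Std(Y) = 3.739693
r = -0.0644

-0.0644


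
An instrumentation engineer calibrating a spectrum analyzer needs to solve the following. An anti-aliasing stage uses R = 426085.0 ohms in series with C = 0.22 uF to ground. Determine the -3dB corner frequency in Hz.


Cutoff frequency of a first-order RC filter:
fc = 1 / (2 * pi * R * C)
C = 0.22 uF = 2.2e-07 F
fc = 1 / (2 * pi * 426085.0 * 2.2e-07)
   = 1 / 0.58897762255412
   = 1.697857 Hz

1.697857 Hz


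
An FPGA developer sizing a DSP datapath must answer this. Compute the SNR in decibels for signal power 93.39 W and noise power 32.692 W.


SNR in decibels:
SNR = 10 * log10(Ps / Pn)
    = 10 * log10(93.39 / 32.692)
    = 10 * log10(2.8567)
    = 10 * 0.4559
    = 4.56 dB

4.56 dB


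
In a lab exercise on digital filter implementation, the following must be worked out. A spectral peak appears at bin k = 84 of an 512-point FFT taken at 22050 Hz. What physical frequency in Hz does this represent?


Frequency of DFT bin k:
f_k = k * fs / N
    = 84 * 22050 / 512
    = 1852200 / 512
    = 3617.578 Hz

3617.578 Hz


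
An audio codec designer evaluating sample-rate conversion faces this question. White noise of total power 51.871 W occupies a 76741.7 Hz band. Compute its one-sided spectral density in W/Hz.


Power spectral density:
PSD = P / BW
    = 51.871 / 76741.7
    = 0.00067592 W/Hz

0.00067592 W/Hz


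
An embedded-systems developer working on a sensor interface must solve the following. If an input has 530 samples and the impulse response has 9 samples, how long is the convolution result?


Linear convolution output length:
L = N + M - 1
  = 530 + 9 - 1
  = 538 samples

538


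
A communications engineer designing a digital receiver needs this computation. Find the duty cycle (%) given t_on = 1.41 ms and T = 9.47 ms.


Duty cycle as a percentage:
DC = (t_on / T) * 100
   = (1.41 / 9.47) * 100
   = 0.148891 * 100
   = 14.89 %

14.89 %


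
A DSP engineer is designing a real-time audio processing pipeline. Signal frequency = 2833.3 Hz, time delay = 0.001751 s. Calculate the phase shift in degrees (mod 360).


Phase shift from frequency and time delay:
phi = 360 * f * t_delay
    = 360 * 2833.3 * 0.001751
    = 1786.0 degrees
    mod 360 = 346.0 degrees

346.0 degrees


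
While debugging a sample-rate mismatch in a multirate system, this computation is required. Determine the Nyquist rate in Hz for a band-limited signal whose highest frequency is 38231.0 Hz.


The Nyquist rate is twice the maximum frequency component.
fs_min = 2 * fmax
      = 2 * 38231.0
      = 76462.0 Hz

76462.0


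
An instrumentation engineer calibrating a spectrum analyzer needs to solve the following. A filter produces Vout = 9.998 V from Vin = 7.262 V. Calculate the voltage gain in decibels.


Voltage gain in dB:
G = 20 * log10(Vout / Vin)
  = 20 * log10(9.998 / 7.262)
  = 20 * log10(1.376756)
  = 20 * 0.138857
  = 2.78 dB

2.78 dB


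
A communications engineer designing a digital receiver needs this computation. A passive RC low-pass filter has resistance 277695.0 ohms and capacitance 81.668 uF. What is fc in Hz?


Cutoff frequency of a first-order RC filter:
fc = 1 / (2 * pi * R * C)
C = 81.668 uF = 8.1668e-05 F
fc = 1 / (2 * pi * 277695.0 * 8.1668e-05)
   = 1 / 142.49507316217
   = 0.007018 Hz

0.007018 Hz


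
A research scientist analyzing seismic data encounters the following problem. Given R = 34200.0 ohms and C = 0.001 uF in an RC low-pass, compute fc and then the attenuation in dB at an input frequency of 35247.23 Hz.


Step 1 — cutoff frequency:
fc = 1 / (2*pi*R*C)
C = 0.001 uF = 1e-09 F
fc = 1 / (2*pi*34200.0*1e-09)
   = 4653.653 Hz

Step 2 — magnitude at f = 35247.23 Hz:
|H(f)| = 1 / sqrt(1 + (f/fc)^2)
f/fc = 35247.23 / 4653.653 = 7.574099
|H| = 1 / sqrt(1 + 57.366976) = 0.130893
|H|_dB = 20*log10(0.130893) = -17.66 dB

fc = 4653.653 Hz; |H(35247.23 Hz)| = -17.66 dB
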